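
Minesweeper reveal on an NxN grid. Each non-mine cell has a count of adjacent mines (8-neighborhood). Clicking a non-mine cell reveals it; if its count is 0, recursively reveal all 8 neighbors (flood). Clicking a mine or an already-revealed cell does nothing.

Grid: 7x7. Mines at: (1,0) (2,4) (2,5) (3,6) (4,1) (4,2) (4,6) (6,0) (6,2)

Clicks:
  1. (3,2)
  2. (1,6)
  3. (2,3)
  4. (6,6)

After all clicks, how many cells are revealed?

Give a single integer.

Click 1 (3,2) count=2: revealed 1 new [(3,2)] -> total=1
Click 2 (1,6) count=1: revealed 1 new [(1,6)] -> total=2
Click 3 (2,3) count=1: revealed 1 new [(2,3)] -> total=3
Click 4 (6,6) count=0: revealed 14 new [(3,3) (3,4) (3,5) (4,3) (4,4) (4,5) (5,3) (5,4) (5,5) (5,6) (6,3) (6,4) (6,5) (6,6)] -> total=17

Answer: 17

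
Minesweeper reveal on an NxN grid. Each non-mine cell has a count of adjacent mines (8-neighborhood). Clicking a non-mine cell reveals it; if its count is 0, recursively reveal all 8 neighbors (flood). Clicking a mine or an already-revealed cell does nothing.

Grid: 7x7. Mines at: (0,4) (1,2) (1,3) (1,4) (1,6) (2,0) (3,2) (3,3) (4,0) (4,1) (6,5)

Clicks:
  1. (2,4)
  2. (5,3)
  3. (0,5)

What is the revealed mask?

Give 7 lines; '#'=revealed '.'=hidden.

Click 1 (2,4) count=3: revealed 1 new [(2,4)] -> total=1
Click 2 (5,3) count=0: revealed 13 new [(4,2) (4,3) (4,4) (5,0) (5,1) (5,2) (5,3) (5,4) (6,0) (6,1) (6,2) (6,3) (6,4)] -> total=14
Click 3 (0,5) count=3: revealed 1 new [(0,5)] -> total=15

Answer: .....#.
.......
....#..
.......
..###..
#####..
#####..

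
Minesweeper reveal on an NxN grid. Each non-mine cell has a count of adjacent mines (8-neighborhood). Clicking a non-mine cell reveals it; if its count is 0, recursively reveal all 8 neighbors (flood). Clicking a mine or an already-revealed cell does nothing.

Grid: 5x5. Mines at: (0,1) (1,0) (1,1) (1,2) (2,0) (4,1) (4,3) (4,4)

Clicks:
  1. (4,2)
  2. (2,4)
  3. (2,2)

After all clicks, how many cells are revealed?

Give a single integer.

Click 1 (4,2) count=2: revealed 1 new [(4,2)] -> total=1
Click 2 (2,4) count=0: revealed 8 new [(0,3) (0,4) (1,3) (1,4) (2,3) (2,4) (3,3) (3,4)] -> total=9
Click 3 (2,2) count=2: revealed 1 new [(2,2)] -> total=10

Answer: 10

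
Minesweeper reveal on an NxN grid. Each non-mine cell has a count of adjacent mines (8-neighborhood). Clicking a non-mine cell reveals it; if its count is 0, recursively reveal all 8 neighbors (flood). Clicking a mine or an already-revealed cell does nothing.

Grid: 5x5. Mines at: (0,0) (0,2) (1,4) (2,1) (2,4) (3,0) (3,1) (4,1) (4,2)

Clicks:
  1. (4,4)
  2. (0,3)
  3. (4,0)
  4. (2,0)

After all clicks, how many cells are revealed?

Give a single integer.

Click 1 (4,4) count=0: revealed 4 new [(3,3) (3,4) (4,3) (4,4)] -> total=4
Click 2 (0,3) count=2: revealed 1 new [(0,3)] -> total=5
Click 3 (4,0) count=3: revealed 1 new [(4,0)] -> total=6
Click 4 (2,0) count=3: revealed 1 new [(2,0)] -> total=7

Answer: 7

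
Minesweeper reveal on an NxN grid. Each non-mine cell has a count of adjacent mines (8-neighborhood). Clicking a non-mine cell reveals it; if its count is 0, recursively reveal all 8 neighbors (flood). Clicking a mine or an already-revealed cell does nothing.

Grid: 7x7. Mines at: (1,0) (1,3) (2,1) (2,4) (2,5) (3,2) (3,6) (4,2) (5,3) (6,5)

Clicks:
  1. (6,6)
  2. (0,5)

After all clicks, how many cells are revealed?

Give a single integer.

Click 1 (6,6) count=1: revealed 1 new [(6,6)] -> total=1
Click 2 (0,5) count=0: revealed 6 new [(0,4) (0,5) (0,6) (1,4) (1,5) (1,6)] -> total=7

Answer: 7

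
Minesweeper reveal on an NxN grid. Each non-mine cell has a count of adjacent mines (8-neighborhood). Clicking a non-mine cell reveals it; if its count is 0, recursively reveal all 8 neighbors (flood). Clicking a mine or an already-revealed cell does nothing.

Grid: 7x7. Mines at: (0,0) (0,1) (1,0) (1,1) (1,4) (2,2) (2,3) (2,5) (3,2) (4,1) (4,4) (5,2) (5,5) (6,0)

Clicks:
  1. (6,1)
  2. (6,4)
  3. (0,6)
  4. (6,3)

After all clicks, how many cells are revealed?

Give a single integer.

Answer: 7

Derivation:
Click 1 (6,1) count=2: revealed 1 new [(6,1)] -> total=1
Click 2 (6,4) count=1: revealed 1 new [(6,4)] -> total=2
Click 3 (0,6) count=0: revealed 4 new [(0,5) (0,6) (1,5) (1,6)] -> total=6
Click 4 (6,3) count=1: revealed 1 new [(6,3)] -> total=7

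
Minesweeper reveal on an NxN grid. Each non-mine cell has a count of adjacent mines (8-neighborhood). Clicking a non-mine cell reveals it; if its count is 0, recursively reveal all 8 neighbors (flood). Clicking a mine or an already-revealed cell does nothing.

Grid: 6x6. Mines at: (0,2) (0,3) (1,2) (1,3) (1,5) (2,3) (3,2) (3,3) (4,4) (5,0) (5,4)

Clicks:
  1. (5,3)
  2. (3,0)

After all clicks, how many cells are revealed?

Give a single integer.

Answer: 11

Derivation:
Click 1 (5,3) count=2: revealed 1 new [(5,3)] -> total=1
Click 2 (3,0) count=0: revealed 10 new [(0,0) (0,1) (1,0) (1,1) (2,0) (2,1) (3,0) (3,1) (4,0) (4,1)] -> total=11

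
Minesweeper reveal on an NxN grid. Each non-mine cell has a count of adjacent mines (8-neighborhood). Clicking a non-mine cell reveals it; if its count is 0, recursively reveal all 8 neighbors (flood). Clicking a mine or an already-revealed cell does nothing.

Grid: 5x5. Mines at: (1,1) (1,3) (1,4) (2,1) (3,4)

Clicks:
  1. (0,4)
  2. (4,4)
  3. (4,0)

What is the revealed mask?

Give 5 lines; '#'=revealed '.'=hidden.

Answer: ....#
.....
.....
####.
#####

Derivation:
Click 1 (0,4) count=2: revealed 1 new [(0,4)] -> total=1
Click 2 (4,4) count=1: revealed 1 new [(4,4)] -> total=2
Click 3 (4,0) count=0: revealed 8 new [(3,0) (3,1) (3,2) (3,3) (4,0) (4,1) (4,2) (4,3)] -> total=10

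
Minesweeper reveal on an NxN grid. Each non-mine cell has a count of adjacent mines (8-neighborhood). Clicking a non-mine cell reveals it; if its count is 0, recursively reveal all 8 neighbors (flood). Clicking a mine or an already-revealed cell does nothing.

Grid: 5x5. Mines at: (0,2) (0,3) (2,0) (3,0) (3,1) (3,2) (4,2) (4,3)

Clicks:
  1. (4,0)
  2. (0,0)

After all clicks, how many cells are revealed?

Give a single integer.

Click 1 (4,0) count=2: revealed 1 new [(4,0)] -> total=1
Click 2 (0,0) count=0: revealed 4 new [(0,0) (0,1) (1,0) (1,1)] -> total=5

Answer: 5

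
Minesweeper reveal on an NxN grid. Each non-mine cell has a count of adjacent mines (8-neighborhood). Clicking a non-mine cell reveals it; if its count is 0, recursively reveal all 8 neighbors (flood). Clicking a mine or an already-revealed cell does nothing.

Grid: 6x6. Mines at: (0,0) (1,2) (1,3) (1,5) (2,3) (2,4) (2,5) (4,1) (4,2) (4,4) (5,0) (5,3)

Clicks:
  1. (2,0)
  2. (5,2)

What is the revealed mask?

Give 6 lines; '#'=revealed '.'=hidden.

Click 1 (2,0) count=0: revealed 6 new [(1,0) (1,1) (2,0) (2,1) (3,0) (3,1)] -> total=6
Click 2 (5,2) count=3: revealed 1 new [(5,2)] -> total=7

Answer: ......
##....
##....
##....
......
..#...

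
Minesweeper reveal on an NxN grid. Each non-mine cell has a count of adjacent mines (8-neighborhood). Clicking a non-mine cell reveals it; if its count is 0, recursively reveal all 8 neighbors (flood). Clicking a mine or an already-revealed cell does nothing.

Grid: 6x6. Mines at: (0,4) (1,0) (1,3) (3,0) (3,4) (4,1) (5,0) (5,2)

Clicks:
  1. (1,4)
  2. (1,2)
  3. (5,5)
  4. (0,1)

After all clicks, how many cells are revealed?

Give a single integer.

Answer: 9

Derivation:
Click 1 (1,4) count=2: revealed 1 new [(1,4)] -> total=1
Click 2 (1,2) count=1: revealed 1 new [(1,2)] -> total=2
Click 3 (5,5) count=0: revealed 6 new [(4,3) (4,4) (4,5) (5,3) (5,4) (5,5)] -> total=8
Click 4 (0,1) count=1: revealed 1 new [(0,1)] -> total=9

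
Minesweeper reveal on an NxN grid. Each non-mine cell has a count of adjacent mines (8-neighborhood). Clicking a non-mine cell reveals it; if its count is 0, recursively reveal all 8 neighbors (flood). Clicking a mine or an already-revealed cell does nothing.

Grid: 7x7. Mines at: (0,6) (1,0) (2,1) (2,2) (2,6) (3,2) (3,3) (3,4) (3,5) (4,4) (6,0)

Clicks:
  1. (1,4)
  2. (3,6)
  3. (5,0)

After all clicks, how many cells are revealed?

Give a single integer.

Click 1 (1,4) count=0: revealed 13 new [(0,1) (0,2) (0,3) (0,4) (0,5) (1,1) (1,2) (1,3) (1,4) (1,5) (2,3) (2,4) (2,5)] -> total=13
Click 2 (3,6) count=2: revealed 1 new [(3,6)] -> total=14
Click 3 (5,0) count=1: revealed 1 new [(5,0)] -> total=15

Answer: 15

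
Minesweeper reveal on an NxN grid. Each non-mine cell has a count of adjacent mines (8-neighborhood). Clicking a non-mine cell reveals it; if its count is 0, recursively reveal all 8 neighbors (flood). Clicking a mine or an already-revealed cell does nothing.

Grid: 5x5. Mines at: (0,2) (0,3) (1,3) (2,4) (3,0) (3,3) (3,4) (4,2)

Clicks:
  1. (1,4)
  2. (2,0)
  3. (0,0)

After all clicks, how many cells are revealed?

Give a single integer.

Click 1 (1,4) count=3: revealed 1 new [(1,4)] -> total=1
Click 2 (2,0) count=1: revealed 1 new [(2,0)] -> total=2
Click 3 (0,0) count=0: revealed 5 new [(0,0) (0,1) (1,0) (1,1) (2,1)] -> total=7

Answer: 7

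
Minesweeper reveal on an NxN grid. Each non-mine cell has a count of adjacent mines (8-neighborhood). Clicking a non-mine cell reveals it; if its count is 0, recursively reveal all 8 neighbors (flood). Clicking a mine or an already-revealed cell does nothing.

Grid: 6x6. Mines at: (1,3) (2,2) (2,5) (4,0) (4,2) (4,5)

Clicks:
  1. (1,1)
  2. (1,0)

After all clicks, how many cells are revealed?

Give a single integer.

Answer: 10

Derivation:
Click 1 (1,1) count=1: revealed 1 new [(1,1)] -> total=1
Click 2 (1,0) count=0: revealed 9 new [(0,0) (0,1) (0,2) (1,0) (1,2) (2,0) (2,1) (3,0) (3,1)] -> total=10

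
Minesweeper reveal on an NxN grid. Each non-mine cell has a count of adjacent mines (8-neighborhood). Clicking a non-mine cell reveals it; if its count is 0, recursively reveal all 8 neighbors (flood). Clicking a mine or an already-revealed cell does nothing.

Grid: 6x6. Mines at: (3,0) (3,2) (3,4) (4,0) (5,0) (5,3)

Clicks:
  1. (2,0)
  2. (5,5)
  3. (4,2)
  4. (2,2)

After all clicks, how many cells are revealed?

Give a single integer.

Answer: 7

Derivation:
Click 1 (2,0) count=1: revealed 1 new [(2,0)] -> total=1
Click 2 (5,5) count=0: revealed 4 new [(4,4) (4,5) (5,4) (5,5)] -> total=5
Click 3 (4,2) count=2: revealed 1 new [(4,2)] -> total=6
Click 4 (2,2) count=1: revealed 1 new [(2,2)] -> total=7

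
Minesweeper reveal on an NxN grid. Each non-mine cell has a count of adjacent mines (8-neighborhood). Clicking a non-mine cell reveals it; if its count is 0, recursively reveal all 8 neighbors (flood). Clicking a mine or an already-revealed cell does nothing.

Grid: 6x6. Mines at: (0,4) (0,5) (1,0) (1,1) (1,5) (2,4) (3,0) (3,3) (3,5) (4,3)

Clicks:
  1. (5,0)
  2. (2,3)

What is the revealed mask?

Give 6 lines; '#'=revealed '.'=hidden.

Answer: ......
......
...#..
......
###...
###...

Derivation:
Click 1 (5,0) count=0: revealed 6 new [(4,0) (4,1) (4,2) (5,0) (5,1) (5,2)] -> total=6
Click 2 (2,3) count=2: revealed 1 new [(2,3)] -> total=7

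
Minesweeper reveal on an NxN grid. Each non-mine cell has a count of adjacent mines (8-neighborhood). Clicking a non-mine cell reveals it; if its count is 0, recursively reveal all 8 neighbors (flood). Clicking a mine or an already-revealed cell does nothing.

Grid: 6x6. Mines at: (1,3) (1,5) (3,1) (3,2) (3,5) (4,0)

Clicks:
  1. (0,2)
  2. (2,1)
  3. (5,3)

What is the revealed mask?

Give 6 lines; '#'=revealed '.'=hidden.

Click 1 (0,2) count=1: revealed 1 new [(0,2)] -> total=1
Click 2 (2,1) count=2: revealed 1 new [(2,1)] -> total=2
Click 3 (5,3) count=0: revealed 10 new [(4,1) (4,2) (4,3) (4,4) (4,5) (5,1) (5,2) (5,3) (5,4) (5,5)] -> total=12

Answer: ..#...
......
.#....
......
.#####
.#####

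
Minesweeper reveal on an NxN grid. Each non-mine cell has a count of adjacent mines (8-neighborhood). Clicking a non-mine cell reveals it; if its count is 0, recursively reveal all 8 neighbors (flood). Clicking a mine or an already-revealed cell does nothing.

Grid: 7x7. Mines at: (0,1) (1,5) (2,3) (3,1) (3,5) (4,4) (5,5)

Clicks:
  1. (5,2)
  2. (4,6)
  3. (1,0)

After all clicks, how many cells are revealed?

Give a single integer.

Click 1 (5,2) count=0: revealed 14 new [(4,0) (4,1) (4,2) (4,3) (5,0) (5,1) (5,2) (5,3) (5,4) (6,0) (6,1) (6,2) (6,3) (6,4)] -> total=14
Click 2 (4,6) count=2: revealed 1 new [(4,6)] -> total=15
Click 3 (1,0) count=1: revealed 1 new [(1,0)] -> total=16

Answer: 16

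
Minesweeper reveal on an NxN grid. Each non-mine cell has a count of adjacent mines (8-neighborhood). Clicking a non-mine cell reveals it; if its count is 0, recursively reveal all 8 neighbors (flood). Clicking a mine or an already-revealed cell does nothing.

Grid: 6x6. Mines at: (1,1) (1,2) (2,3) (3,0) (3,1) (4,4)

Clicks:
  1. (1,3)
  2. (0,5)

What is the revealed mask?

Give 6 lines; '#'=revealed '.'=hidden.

Click 1 (1,3) count=2: revealed 1 new [(1,3)] -> total=1
Click 2 (0,5) count=0: revealed 9 new [(0,3) (0,4) (0,5) (1,4) (1,5) (2,4) (2,5) (3,4) (3,5)] -> total=10

Answer: ...###
...###
....##
....##
......
......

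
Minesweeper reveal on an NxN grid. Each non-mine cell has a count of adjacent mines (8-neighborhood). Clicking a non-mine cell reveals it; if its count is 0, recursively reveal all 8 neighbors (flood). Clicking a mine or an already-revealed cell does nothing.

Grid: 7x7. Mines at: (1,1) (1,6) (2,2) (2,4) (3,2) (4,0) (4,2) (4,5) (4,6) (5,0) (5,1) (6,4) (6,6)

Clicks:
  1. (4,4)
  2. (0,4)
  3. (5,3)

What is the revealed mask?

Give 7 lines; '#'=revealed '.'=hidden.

Answer: ..####.
..####.
.......
.......
....#..
...#...
.......

Derivation:
Click 1 (4,4) count=1: revealed 1 new [(4,4)] -> total=1
Click 2 (0,4) count=0: revealed 8 new [(0,2) (0,3) (0,4) (0,5) (1,2) (1,3) (1,4) (1,5)] -> total=9
Click 3 (5,3) count=2: revealed 1 new [(5,3)] -> total=10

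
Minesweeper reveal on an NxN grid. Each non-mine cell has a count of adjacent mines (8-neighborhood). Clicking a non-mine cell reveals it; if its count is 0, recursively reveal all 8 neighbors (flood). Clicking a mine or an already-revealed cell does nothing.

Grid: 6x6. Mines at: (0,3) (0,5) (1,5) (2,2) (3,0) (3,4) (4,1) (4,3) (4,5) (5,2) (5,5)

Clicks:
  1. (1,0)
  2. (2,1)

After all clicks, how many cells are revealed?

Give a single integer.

Click 1 (1,0) count=0: revealed 8 new [(0,0) (0,1) (0,2) (1,0) (1,1) (1,2) (2,0) (2,1)] -> total=8
Click 2 (2,1) count=2: revealed 0 new [(none)] -> total=8

Answer: 8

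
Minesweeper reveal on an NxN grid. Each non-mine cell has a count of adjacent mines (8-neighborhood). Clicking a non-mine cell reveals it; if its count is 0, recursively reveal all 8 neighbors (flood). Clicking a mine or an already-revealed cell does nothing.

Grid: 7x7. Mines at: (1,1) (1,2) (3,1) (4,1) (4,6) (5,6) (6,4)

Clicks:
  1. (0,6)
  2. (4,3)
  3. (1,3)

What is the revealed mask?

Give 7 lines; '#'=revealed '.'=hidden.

Click 1 (0,6) count=0: revealed 26 new [(0,3) (0,4) (0,5) (0,6) (1,3) (1,4) (1,5) (1,6) (2,2) (2,3) (2,4) (2,5) (2,6) (3,2) (3,3) (3,4) (3,5) (3,6) (4,2) (4,3) (4,4) (4,5) (5,2) (5,3) (5,4) (5,5)] -> total=26
Click 2 (4,3) count=0: revealed 0 new [(none)] -> total=26
Click 3 (1,3) count=1: revealed 0 new [(none)] -> total=26

Answer: ...####
...####
..#####
..#####
..####.
..####.
.......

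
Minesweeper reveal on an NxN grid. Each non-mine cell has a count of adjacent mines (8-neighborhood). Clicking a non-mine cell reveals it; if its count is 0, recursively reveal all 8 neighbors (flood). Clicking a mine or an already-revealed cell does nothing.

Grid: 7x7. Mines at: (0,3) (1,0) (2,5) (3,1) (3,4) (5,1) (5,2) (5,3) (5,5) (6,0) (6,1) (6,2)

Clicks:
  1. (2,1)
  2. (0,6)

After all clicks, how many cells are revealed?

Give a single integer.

Answer: 7

Derivation:
Click 1 (2,1) count=2: revealed 1 new [(2,1)] -> total=1
Click 2 (0,6) count=0: revealed 6 new [(0,4) (0,5) (0,6) (1,4) (1,5) (1,6)] -> total=7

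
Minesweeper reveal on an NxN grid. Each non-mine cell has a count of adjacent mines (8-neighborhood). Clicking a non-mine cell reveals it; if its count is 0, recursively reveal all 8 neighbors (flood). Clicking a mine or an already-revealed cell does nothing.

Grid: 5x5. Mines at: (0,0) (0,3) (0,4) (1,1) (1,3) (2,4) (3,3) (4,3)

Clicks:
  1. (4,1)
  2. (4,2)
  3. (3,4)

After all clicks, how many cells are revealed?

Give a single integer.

Click 1 (4,1) count=0: revealed 9 new [(2,0) (2,1) (2,2) (3,0) (3,1) (3,2) (4,0) (4,1) (4,2)] -> total=9
Click 2 (4,2) count=2: revealed 0 new [(none)] -> total=9
Click 3 (3,4) count=3: revealed 1 new [(3,4)] -> total=10

Answer: 10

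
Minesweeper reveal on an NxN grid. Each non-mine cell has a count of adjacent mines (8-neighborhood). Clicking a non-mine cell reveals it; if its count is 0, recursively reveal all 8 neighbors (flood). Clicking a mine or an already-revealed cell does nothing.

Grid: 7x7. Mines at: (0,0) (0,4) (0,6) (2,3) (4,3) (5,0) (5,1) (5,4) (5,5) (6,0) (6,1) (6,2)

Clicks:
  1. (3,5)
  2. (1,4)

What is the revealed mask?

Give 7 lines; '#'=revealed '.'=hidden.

Click 1 (3,5) count=0: revealed 12 new [(1,4) (1,5) (1,6) (2,4) (2,5) (2,6) (3,4) (3,5) (3,6) (4,4) (4,5) (4,6)] -> total=12
Click 2 (1,4) count=2: revealed 0 new [(none)] -> total=12

Answer: .......
....###
....###
....###
....###
.......
.......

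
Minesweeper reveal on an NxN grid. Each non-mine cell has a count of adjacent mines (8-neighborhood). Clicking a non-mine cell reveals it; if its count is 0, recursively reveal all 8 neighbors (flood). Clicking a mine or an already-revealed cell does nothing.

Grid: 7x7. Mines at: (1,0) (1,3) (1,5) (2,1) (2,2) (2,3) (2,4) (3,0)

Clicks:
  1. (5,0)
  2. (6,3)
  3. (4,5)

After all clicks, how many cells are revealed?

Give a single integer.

Answer: 29

Derivation:
Click 1 (5,0) count=0: revealed 29 new [(2,5) (2,6) (3,1) (3,2) (3,3) (3,4) (3,5) (3,6) (4,0) (4,1) (4,2) (4,3) (4,4) (4,5) (4,6) (5,0) (5,1) (5,2) (5,3) (5,4) (5,5) (5,6) (6,0) (6,1) (6,2) (6,3) (6,4) (6,5) (6,6)] -> total=29
Click 2 (6,3) count=0: revealed 0 new [(none)] -> total=29
Click 3 (4,5) count=0: revealed 0 new [(none)] -> total=29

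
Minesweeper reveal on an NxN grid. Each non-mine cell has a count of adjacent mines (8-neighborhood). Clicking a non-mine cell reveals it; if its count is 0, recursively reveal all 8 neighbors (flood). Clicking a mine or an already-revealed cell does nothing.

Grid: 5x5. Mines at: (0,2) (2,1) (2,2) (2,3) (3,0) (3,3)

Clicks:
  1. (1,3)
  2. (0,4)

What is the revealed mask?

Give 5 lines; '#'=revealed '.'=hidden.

Answer: ...##
...##
.....
.....
.....

Derivation:
Click 1 (1,3) count=3: revealed 1 new [(1,3)] -> total=1
Click 2 (0,4) count=0: revealed 3 new [(0,3) (0,4) (1,4)] -> total=4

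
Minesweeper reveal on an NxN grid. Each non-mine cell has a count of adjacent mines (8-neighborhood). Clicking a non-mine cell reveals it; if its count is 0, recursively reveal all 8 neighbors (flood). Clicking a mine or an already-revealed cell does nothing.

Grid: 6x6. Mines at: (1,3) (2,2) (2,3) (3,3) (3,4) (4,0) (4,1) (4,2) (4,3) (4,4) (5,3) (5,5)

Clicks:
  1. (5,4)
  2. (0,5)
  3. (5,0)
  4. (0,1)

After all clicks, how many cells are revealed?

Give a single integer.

Click 1 (5,4) count=4: revealed 1 new [(5,4)] -> total=1
Click 2 (0,5) count=0: revealed 6 new [(0,4) (0,5) (1,4) (1,5) (2,4) (2,5)] -> total=7
Click 3 (5,0) count=2: revealed 1 new [(5,0)] -> total=8
Click 4 (0,1) count=0: revealed 10 new [(0,0) (0,1) (0,2) (1,0) (1,1) (1,2) (2,0) (2,1) (3,0) (3,1)] -> total=18

Answer: 18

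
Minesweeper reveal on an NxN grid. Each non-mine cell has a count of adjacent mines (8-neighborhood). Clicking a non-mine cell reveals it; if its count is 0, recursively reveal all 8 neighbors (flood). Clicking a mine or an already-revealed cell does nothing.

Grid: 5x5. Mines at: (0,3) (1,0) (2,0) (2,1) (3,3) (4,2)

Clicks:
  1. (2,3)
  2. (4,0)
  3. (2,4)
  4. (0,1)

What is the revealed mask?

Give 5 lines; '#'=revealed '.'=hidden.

Click 1 (2,3) count=1: revealed 1 new [(2,3)] -> total=1
Click 2 (4,0) count=0: revealed 4 new [(3,0) (3,1) (4,0) (4,1)] -> total=5
Click 3 (2,4) count=1: revealed 1 new [(2,4)] -> total=6
Click 4 (0,1) count=1: revealed 1 new [(0,1)] -> total=7

Answer: .#...
.....
...##
##...
##...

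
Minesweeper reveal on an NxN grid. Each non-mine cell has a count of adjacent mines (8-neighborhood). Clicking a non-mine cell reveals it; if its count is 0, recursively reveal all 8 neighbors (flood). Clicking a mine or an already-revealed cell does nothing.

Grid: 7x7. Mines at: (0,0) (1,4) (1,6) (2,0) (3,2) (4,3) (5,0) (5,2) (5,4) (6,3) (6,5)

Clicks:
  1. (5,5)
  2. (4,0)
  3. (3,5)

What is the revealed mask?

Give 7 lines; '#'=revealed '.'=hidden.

Answer: .......
.......
....###
....###
#...###
.....##
.......

Derivation:
Click 1 (5,5) count=2: revealed 1 new [(5,5)] -> total=1
Click 2 (4,0) count=1: revealed 1 new [(4,0)] -> total=2
Click 3 (3,5) count=0: revealed 10 new [(2,4) (2,5) (2,6) (3,4) (3,5) (3,6) (4,4) (4,5) (4,6) (5,6)] -> total=12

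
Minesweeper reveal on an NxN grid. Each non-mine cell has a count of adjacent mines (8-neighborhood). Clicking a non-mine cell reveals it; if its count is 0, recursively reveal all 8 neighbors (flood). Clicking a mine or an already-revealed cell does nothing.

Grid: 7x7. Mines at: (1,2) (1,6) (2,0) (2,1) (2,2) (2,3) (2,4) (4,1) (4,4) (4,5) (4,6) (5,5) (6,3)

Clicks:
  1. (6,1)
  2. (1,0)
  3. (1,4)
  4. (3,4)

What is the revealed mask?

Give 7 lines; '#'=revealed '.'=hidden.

Click 1 (6,1) count=0: revealed 6 new [(5,0) (5,1) (5,2) (6,0) (6,1) (6,2)] -> total=6
Click 2 (1,0) count=2: revealed 1 new [(1,0)] -> total=7
Click 3 (1,4) count=2: revealed 1 new [(1,4)] -> total=8
Click 4 (3,4) count=4: revealed 1 new [(3,4)] -> total=9

Answer: .......
#...#..
.......
....#..
.......
###....
###....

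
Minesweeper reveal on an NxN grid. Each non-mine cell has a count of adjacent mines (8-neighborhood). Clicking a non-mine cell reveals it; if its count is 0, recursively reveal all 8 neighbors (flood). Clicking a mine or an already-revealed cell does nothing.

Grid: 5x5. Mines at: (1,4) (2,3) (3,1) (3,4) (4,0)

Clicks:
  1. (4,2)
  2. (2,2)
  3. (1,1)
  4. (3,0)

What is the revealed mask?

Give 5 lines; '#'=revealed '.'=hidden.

Answer: ####.
####.
###..
#....
..#..

Derivation:
Click 1 (4,2) count=1: revealed 1 new [(4,2)] -> total=1
Click 2 (2,2) count=2: revealed 1 new [(2,2)] -> total=2
Click 3 (1,1) count=0: revealed 10 new [(0,0) (0,1) (0,2) (0,3) (1,0) (1,1) (1,2) (1,3) (2,0) (2,1)] -> total=12
Click 4 (3,0) count=2: revealed 1 new [(3,0)] -> total=13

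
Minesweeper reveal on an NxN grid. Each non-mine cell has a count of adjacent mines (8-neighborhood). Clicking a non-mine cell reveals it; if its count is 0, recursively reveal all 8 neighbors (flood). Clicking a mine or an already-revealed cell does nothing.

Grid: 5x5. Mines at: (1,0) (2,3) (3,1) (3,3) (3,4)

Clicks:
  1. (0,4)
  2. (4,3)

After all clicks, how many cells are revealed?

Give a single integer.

Click 1 (0,4) count=0: revealed 8 new [(0,1) (0,2) (0,3) (0,4) (1,1) (1,2) (1,3) (1,4)] -> total=8
Click 2 (4,3) count=2: revealed 1 new [(4,3)] -> total=9

Answer: 9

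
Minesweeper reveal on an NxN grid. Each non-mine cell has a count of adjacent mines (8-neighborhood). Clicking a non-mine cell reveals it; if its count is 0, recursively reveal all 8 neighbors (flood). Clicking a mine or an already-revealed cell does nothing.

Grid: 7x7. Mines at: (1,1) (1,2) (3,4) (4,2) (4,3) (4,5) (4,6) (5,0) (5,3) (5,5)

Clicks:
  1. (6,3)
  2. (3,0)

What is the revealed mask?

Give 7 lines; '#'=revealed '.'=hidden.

Click 1 (6,3) count=1: revealed 1 new [(6,3)] -> total=1
Click 2 (3,0) count=0: revealed 6 new [(2,0) (2,1) (3,0) (3,1) (4,0) (4,1)] -> total=7

Answer: .......
.......
##.....
##.....
##.....
.......
...#...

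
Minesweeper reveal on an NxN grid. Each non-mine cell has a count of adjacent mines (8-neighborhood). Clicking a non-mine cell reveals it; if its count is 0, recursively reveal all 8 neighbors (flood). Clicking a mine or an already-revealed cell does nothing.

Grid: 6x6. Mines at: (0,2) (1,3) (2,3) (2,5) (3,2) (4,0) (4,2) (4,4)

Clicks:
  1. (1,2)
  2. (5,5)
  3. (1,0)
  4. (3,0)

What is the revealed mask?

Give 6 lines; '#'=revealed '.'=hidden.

Answer: ##....
###...
##....
##....
......
.....#

Derivation:
Click 1 (1,2) count=3: revealed 1 new [(1,2)] -> total=1
Click 2 (5,5) count=1: revealed 1 new [(5,5)] -> total=2
Click 3 (1,0) count=0: revealed 8 new [(0,0) (0,1) (1,0) (1,1) (2,0) (2,1) (3,0) (3,1)] -> total=10
Click 4 (3,0) count=1: revealed 0 new [(none)] -> total=10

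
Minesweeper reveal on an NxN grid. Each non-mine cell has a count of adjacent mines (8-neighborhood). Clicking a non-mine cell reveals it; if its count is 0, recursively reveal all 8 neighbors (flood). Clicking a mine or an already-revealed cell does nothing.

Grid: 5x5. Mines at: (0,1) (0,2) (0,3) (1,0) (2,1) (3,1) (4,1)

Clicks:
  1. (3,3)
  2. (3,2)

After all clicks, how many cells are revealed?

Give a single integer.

Answer: 12

Derivation:
Click 1 (3,3) count=0: revealed 12 new [(1,2) (1,3) (1,4) (2,2) (2,3) (2,4) (3,2) (3,3) (3,4) (4,2) (4,3) (4,4)] -> total=12
Click 2 (3,2) count=3: revealed 0 new [(none)] -> total=12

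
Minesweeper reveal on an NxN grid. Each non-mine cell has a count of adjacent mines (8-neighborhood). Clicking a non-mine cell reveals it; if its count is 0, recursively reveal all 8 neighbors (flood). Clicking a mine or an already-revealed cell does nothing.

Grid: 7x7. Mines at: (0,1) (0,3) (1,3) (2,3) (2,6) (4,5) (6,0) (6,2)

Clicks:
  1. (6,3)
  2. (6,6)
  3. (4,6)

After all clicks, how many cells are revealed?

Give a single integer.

Answer: 9

Derivation:
Click 1 (6,3) count=1: revealed 1 new [(6,3)] -> total=1
Click 2 (6,6) count=0: revealed 7 new [(5,3) (5,4) (5,5) (5,6) (6,4) (6,5) (6,6)] -> total=8
Click 3 (4,6) count=1: revealed 1 new [(4,6)] -> total=9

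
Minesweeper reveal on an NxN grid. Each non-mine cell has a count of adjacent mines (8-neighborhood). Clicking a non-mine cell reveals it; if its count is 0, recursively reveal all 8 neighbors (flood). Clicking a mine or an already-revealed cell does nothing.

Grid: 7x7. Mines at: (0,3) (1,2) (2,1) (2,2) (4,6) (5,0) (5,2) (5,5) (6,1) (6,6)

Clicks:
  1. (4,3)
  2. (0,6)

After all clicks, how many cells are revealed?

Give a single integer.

Answer: 18

Derivation:
Click 1 (4,3) count=1: revealed 1 new [(4,3)] -> total=1
Click 2 (0,6) count=0: revealed 17 new [(0,4) (0,5) (0,6) (1,3) (1,4) (1,5) (1,6) (2,3) (2,4) (2,5) (2,6) (3,3) (3,4) (3,5) (3,6) (4,4) (4,5)] -> total=18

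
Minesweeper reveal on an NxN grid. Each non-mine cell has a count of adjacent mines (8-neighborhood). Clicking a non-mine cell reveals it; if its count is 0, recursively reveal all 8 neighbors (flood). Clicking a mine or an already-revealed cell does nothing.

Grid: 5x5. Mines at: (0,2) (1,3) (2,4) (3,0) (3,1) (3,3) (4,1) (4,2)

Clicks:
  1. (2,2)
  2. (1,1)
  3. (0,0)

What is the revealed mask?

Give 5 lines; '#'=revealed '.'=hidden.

Answer: ##...
##...
###..
.....
.....

Derivation:
Click 1 (2,2) count=3: revealed 1 new [(2,2)] -> total=1
Click 2 (1,1) count=1: revealed 1 new [(1,1)] -> total=2
Click 3 (0,0) count=0: revealed 5 new [(0,0) (0,1) (1,0) (2,0) (2,1)] -> total=7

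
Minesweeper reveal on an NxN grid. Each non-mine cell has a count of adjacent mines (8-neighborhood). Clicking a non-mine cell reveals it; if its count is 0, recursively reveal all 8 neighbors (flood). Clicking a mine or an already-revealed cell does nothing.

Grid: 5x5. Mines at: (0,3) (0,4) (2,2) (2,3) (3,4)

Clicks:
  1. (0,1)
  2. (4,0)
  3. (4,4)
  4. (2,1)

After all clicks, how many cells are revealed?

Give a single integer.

Click 1 (0,1) count=0: revealed 16 new [(0,0) (0,1) (0,2) (1,0) (1,1) (1,2) (2,0) (2,1) (3,0) (3,1) (3,2) (3,3) (4,0) (4,1) (4,2) (4,3)] -> total=16
Click 2 (4,0) count=0: revealed 0 new [(none)] -> total=16
Click 3 (4,4) count=1: revealed 1 new [(4,4)] -> total=17
Click 4 (2,1) count=1: revealed 0 new [(none)] -> total=17

Answer: 17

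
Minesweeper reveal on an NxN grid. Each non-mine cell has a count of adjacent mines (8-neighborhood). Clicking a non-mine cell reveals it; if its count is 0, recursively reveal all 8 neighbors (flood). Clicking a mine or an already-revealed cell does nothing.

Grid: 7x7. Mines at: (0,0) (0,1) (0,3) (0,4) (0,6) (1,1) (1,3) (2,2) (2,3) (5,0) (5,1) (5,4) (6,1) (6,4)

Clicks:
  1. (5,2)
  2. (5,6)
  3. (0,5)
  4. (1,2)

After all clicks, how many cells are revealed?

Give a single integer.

Click 1 (5,2) count=2: revealed 1 new [(5,2)] -> total=1
Click 2 (5,6) count=0: revealed 16 new [(1,4) (1,5) (1,6) (2,4) (2,5) (2,6) (3,4) (3,5) (3,6) (4,4) (4,5) (4,6) (5,5) (5,6) (6,5) (6,6)] -> total=17
Click 3 (0,5) count=2: revealed 1 new [(0,5)] -> total=18
Click 4 (1,2) count=6: revealed 1 new [(1,2)] -> total=19

Answer: 19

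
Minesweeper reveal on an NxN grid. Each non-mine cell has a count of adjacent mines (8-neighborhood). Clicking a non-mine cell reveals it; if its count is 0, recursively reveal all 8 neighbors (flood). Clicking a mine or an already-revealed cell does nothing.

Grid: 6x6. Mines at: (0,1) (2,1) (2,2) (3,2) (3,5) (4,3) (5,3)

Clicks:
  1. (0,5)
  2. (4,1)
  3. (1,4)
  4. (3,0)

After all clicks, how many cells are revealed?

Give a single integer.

Click 1 (0,5) count=0: revealed 11 new [(0,2) (0,3) (0,4) (0,5) (1,2) (1,3) (1,4) (1,5) (2,3) (2,4) (2,5)] -> total=11
Click 2 (4,1) count=1: revealed 1 new [(4,1)] -> total=12
Click 3 (1,4) count=0: revealed 0 new [(none)] -> total=12
Click 4 (3,0) count=1: revealed 1 new [(3,0)] -> total=13

Answer: 13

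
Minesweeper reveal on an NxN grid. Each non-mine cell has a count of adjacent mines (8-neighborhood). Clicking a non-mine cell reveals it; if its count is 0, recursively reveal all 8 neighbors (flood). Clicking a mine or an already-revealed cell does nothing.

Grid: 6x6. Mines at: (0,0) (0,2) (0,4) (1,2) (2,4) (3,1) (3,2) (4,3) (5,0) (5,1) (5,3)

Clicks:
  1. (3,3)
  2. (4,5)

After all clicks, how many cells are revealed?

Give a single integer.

Answer: 7

Derivation:
Click 1 (3,3) count=3: revealed 1 new [(3,3)] -> total=1
Click 2 (4,5) count=0: revealed 6 new [(3,4) (3,5) (4,4) (4,5) (5,4) (5,5)] -> total=7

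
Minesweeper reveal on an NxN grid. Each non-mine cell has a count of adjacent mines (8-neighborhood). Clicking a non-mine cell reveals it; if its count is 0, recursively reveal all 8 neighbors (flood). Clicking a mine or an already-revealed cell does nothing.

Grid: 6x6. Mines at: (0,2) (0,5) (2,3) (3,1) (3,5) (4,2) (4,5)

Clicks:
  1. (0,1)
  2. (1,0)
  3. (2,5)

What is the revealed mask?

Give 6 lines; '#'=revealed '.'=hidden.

Answer: ##....
##....
##...#
......
......
......

Derivation:
Click 1 (0,1) count=1: revealed 1 new [(0,1)] -> total=1
Click 2 (1,0) count=0: revealed 5 new [(0,0) (1,0) (1,1) (2,0) (2,1)] -> total=6
Click 3 (2,5) count=1: revealed 1 new [(2,5)] -> total=7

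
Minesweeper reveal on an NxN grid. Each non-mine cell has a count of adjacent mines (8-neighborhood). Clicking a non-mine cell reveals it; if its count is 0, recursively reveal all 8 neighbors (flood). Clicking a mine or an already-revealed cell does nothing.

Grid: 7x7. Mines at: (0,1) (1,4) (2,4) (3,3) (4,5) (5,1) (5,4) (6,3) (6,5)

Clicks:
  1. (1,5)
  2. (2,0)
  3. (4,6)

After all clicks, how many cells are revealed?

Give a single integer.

Answer: 14

Derivation:
Click 1 (1,5) count=2: revealed 1 new [(1,5)] -> total=1
Click 2 (2,0) count=0: revealed 12 new [(1,0) (1,1) (1,2) (2,0) (2,1) (2,2) (3,0) (3,1) (3,2) (4,0) (4,1) (4,2)] -> total=13
Click 3 (4,6) count=1: revealed 1 new [(4,6)] -> total=14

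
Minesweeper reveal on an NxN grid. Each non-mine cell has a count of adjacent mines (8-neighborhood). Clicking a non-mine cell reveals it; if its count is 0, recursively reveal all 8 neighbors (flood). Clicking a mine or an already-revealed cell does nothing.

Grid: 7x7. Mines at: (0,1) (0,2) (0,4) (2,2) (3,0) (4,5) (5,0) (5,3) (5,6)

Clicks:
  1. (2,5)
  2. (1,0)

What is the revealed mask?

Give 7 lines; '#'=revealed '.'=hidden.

Click 1 (2,5) count=0: revealed 14 new [(0,5) (0,6) (1,3) (1,4) (1,5) (1,6) (2,3) (2,4) (2,5) (2,6) (3,3) (3,4) (3,5) (3,6)] -> total=14
Click 2 (1,0) count=1: revealed 1 new [(1,0)] -> total=15

Answer: .....##
#..####
...####
...####
.......
.......
.......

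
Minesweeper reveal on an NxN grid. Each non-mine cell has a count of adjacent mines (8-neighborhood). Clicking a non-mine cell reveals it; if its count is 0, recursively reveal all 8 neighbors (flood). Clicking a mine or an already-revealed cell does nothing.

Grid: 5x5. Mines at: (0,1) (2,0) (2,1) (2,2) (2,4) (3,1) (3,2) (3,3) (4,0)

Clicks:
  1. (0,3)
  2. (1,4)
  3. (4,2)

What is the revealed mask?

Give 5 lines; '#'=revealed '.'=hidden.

Click 1 (0,3) count=0: revealed 6 new [(0,2) (0,3) (0,4) (1,2) (1,3) (1,4)] -> total=6
Click 2 (1,4) count=1: revealed 0 new [(none)] -> total=6
Click 3 (4,2) count=3: revealed 1 new [(4,2)] -> total=7

Answer: ..###
..###
.....
.....
..#..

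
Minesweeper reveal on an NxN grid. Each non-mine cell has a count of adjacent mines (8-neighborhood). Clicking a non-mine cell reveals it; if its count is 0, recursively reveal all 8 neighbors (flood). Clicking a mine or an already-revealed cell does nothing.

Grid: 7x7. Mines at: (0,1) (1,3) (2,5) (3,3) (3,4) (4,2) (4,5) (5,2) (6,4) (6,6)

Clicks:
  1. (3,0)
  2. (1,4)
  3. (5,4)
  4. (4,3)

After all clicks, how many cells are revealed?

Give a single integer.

Click 1 (3,0) count=0: revealed 15 new [(1,0) (1,1) (1,2) (2,0) (2,1) (2,2) (3,0) (3,1) (3,2) (4,0) (4,1) (5,0) (5,1) (6,0) (6,1)] -> total=15
Click 2 (1,4) count=2: revealed 1 new [(1,4)] -> total=16
Click 3 (5,4) count=2: revealed 1 new [(5,4)] -> total=17
Click 4 (4,3) count=4: revealed 1 new [(4,3)] -> total=18

Answer: 18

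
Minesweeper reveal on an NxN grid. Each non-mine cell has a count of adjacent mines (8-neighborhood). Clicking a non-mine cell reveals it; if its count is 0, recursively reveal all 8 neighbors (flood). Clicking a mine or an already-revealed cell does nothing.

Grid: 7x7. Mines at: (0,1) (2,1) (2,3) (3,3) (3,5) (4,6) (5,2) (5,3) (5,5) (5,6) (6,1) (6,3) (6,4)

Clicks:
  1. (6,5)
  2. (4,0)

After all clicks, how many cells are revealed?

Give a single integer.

Click 1 (6,5) count=3: revealed 1 new [(6,5)] -> total=1
Click 2 (4,0) count=0: revealed 6 new [(3,0) (3,1) (4,0) (4,1) (5,0) (5,1)] -> total=7

Answer: 7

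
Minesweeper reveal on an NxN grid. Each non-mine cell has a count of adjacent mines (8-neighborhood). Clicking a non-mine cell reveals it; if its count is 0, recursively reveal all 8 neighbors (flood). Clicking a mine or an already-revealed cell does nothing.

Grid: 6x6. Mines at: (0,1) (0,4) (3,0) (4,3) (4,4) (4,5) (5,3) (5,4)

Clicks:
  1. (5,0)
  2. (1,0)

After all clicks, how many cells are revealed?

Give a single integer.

Answer: 7

Derivation:
Click 1 (5,0) count=0: revealed 6 new [(4,0) (4,1) (4,2) (5,0) (5,1) (5,2)] -> total=6
Click 2 (1,0) count=1: revealed 1 new [(1,0)] -> total=7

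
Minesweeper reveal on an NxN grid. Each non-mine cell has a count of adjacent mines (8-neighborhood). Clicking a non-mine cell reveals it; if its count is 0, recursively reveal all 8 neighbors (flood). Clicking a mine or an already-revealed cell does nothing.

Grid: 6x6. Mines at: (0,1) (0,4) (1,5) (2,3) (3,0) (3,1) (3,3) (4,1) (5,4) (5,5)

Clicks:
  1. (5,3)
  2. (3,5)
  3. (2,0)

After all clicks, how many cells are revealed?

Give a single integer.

Answer: 8

Derivation:
Click 1 (5,3) count=1: revealed 1 new [(5,3)] -> total=1
Click 2 (3,5) count=0: revealed 6 new [(2,4) (2,5) (3,4) (3,5) (4,4) (4,5)] -> total=7
Click 3 (2,0) count=2: revealed 1 new [(2,0)] -> total=8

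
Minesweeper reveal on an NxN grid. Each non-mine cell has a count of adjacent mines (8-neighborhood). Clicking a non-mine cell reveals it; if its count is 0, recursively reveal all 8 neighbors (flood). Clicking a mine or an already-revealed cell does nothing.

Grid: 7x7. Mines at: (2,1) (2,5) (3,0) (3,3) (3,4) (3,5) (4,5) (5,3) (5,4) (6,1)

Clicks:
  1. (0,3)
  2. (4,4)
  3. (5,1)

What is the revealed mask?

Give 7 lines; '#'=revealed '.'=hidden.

Answer: #######
#######
..###..
.......
....#..
.#.....
.......

Derivation:
Click 1 (0,3) count=0: revealed 17 new [(0,0) (0,1) (0,2) (0,3) (0,4) (0,5) (0,6) (1,0) (1,1) (1,2) (1,3) (1,4) (1,5) (1,6) (2,2) (2,3) (2,4)] -> total=17
Click 2 (4,4) count=6: revealed 1 new [(4,4)] -> total=18
Click 3 (5,1) count=1: revealed 1 new [(5,1)] -> total=19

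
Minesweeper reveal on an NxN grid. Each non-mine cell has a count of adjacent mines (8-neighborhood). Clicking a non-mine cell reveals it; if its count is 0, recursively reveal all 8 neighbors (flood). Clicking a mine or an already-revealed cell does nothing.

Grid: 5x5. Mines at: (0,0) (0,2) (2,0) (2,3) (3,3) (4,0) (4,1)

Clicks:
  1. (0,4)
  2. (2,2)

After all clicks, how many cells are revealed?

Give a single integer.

Answer: 5

Derivation:
Click 1 (0,4) count=0: revealed 4 new [(0,3) (0,4) (1,3) (1,4)] -> total=4
Click 2 (2,2) count=2: revealed 1 new [(2,2)] -> total=5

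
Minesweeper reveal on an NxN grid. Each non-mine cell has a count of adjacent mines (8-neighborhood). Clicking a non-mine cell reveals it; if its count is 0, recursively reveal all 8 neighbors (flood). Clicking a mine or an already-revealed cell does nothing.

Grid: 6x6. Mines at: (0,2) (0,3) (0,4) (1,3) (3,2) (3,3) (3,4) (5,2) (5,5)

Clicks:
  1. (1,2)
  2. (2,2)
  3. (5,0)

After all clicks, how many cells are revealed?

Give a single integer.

Answer: 14

Derivation:
Click 1 (1,2) count=3: revealed 1 new [(1,2)] -> total=1
Click 2 (2,2) count=3: revealed 1 new [(2,2)] -> total=2
Click 3 (5,0) count=0: revealed 12 new [(0,0) (0,1) (1,0) (1,1) (2,0) (2,1) (3,0) (3,1) (4,0) (4,1) (5,0) (5,1)] -> total=14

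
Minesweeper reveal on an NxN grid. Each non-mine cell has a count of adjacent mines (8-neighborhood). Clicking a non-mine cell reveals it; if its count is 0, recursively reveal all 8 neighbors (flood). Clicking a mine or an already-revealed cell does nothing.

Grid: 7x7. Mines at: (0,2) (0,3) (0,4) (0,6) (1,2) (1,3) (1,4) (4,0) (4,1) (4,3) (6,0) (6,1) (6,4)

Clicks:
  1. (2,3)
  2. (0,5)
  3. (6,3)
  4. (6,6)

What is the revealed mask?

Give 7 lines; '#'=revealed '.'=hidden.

Answer: .....#.
.....##
...####
....###
....###
....###
...#.##

Derivation:
Click 1 (2,3) count=3: revealed 1 new [(2,3)] -> total=1
Click 2 (0,5) count=3: revealed 1 new [(0,5)] -> total=2
Click 3 (6,3) count=1: revealed 1 new [(6,3)] -> total=3
Click 4 (6,6) count=0: revealed 16 new [(1,5) (1,6) (2,4) (2,5) (2,6) (3,4) (3,5) (3,6) (4,4) (4,5) (4,6) (5,4) (5,5) (5,6) (6,5) (6,6)] -> total=19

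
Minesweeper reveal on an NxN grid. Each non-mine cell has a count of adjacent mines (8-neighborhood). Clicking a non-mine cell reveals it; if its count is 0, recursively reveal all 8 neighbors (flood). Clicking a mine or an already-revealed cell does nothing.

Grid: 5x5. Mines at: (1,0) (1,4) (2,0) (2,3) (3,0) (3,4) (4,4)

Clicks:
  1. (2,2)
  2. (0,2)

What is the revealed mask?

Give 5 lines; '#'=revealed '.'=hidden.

Answer: .###.
.###.
..#..
.....
.....

Derivation:
Click 1 (2,2) count=1: revealed 1 new [(2,2)] -> total=1
Click 2 (0,2) count=0: revealed 6 new [(0,1) (0,2) (0,3) (1,1) (1,2) (1,3)] -> total=7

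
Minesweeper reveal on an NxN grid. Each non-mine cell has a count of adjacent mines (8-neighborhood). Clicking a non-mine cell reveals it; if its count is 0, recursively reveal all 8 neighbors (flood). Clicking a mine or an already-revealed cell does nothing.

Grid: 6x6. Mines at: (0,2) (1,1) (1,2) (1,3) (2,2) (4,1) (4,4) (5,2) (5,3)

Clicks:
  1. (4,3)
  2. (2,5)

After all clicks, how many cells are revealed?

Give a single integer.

Click 1 (4,3) count=3: revealed 1 new [(4,3)] -> total=1
Click 2 (2,5) count=0: revealed 8 new [(0,4) (0,5) (1,4) (1,5) (2,4) (2,5) (3,4) (3,5)] -> total=9

Answer: 9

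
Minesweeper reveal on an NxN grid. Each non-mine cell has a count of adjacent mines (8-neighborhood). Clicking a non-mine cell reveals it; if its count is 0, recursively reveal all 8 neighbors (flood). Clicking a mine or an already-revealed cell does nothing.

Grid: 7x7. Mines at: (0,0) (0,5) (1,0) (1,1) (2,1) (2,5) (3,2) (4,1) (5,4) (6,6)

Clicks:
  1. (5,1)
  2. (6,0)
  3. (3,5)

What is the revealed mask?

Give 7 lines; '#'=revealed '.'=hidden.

Click 1 (5,1) count=1: revealed 1 new [(5,1)] -> total=1
Click 2 (6,0) count=0: revealed 7 new [(5,0) (5,2) (5,3) (6,0) (6,1) (6,2) (6,3)] -> total=8
Click 3 (3,5) count=1: revealed 1 new [(3,5)] -> total=9

Answer: .......
.......
.......
.....#.
.......
####...
####...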